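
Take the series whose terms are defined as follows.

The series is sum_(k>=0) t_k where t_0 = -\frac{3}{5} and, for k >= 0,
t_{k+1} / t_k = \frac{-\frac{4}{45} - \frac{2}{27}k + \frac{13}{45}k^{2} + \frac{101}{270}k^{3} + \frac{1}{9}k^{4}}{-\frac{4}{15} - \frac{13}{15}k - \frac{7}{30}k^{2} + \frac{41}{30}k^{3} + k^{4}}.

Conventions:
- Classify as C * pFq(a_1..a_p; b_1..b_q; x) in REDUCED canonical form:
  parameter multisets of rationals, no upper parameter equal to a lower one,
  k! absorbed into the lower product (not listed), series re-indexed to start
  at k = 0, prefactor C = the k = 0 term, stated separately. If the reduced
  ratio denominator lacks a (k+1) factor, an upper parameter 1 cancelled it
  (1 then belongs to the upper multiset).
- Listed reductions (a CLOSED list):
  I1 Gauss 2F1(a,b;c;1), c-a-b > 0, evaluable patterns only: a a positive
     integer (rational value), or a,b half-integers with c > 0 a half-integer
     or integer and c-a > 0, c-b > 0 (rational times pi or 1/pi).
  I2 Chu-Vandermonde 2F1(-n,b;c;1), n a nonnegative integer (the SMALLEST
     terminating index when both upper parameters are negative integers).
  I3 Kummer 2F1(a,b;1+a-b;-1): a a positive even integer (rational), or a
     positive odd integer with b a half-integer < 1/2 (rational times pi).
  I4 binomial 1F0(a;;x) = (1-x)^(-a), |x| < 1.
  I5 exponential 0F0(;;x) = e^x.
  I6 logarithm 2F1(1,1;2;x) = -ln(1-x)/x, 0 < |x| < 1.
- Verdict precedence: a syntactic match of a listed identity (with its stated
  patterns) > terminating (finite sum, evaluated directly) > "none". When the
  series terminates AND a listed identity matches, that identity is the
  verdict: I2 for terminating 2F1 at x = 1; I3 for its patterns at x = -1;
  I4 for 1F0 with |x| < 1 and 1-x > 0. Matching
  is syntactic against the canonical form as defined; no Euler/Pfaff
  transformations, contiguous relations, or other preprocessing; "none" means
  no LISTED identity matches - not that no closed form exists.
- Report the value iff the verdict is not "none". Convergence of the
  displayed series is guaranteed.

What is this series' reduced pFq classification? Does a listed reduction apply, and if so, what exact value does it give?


With C = -\frac{3}{5}: the canonical form is 3F2(-\frac{1}{2}, \frac{6}{5}, 2; -\frac{4}{5}, \frac{1}{2}; \frac{1}{9}). Verdict: none. No listed pattern accepts 3F2(-\frac{1}{2}, \frac{6}{5}, 2; -\frac{4}{5}, \frac{1}{2}; \frac{1}{9}).

Key observation: t_0 being -\frac{3}{5}, cancel k + 2/3 from the displayed ratio first; then C = -3/5.
Step ratio: r(k) = \frac{1}{9} * (k-\frac{1}{2}) (k+\frac{6}{5}) (k+2) / [(k-\frac{4}{5}) (k+\frac{1}{2}) (k+1)] - poly over poly, x = \frac{1}{9} from leading terms; C = -\frac{3}{5} at k = 0.


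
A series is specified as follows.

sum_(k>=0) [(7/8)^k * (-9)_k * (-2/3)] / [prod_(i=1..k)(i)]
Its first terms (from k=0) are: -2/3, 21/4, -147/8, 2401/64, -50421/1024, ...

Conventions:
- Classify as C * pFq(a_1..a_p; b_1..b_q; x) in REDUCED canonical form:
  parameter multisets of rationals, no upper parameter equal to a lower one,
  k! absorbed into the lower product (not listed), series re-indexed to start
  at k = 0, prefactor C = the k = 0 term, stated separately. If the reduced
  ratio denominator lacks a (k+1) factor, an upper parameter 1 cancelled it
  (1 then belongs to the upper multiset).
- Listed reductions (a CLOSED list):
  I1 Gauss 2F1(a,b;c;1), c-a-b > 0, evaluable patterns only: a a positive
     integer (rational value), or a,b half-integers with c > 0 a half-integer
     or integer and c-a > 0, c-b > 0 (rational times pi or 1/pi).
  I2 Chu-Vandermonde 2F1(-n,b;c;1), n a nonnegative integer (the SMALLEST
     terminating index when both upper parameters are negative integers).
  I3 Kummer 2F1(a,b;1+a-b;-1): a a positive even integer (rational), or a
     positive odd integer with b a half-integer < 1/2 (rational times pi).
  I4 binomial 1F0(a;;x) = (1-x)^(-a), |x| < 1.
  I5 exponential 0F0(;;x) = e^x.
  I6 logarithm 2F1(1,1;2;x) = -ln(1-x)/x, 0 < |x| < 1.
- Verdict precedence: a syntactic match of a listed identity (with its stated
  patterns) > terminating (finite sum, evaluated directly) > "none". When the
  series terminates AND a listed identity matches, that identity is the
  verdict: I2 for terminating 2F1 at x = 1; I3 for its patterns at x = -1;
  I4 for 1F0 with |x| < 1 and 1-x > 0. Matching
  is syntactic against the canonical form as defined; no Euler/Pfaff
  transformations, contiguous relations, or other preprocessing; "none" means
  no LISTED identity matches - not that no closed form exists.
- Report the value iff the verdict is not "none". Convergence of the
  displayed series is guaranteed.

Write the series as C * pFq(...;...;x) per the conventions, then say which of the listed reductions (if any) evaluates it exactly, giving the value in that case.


This is -2/3 * 1F0(-9; -; 7/8) in reduced canonical form. Verdict: the I4 binomial reduction applies (the 1F0 binomial series: exponent 9, x = 7/8). Sum: -1/201326592.

Structural cue: t_0 = -2/3 here, and the product of the first k integers (prefactor -2/3) is k!.
Step ratio: r(k) = (7/8) * (k-9) / [(k+1)] - poly over poly, x = (7/8) from leading terms; C = -2/3 at k = 0.


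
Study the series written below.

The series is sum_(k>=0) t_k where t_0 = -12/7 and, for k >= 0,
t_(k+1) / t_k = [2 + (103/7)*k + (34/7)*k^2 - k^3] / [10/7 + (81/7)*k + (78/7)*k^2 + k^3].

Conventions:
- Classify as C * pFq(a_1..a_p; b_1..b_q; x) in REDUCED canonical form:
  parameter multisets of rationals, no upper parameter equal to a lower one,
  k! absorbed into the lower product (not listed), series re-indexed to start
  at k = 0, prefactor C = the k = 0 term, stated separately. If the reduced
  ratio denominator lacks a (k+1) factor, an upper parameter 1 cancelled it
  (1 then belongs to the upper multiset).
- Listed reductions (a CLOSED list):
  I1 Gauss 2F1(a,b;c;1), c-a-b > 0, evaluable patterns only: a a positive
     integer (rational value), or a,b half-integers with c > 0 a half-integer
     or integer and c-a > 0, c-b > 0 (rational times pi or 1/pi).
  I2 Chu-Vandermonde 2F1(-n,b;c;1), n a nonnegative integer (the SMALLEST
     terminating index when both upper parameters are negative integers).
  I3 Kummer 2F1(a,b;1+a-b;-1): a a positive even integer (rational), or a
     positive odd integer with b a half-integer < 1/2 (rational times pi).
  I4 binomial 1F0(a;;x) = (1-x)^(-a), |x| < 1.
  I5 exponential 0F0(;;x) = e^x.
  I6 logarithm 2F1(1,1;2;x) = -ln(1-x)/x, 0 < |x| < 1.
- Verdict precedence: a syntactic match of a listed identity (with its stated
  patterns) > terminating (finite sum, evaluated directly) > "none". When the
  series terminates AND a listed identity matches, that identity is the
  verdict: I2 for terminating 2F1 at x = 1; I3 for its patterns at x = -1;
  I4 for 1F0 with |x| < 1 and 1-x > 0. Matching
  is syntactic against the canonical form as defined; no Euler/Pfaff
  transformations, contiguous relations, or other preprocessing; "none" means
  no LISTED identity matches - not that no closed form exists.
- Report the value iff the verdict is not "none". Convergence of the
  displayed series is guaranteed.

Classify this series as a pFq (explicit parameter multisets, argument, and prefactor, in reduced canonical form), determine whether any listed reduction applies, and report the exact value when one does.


With C = -12/7: the canonical form is 2F1(-7, 2; 10; -1). Verdict at x = -1: Kummer's theorem (I3) matches (x = -1; c = 10 equals 1+a-b for upper {-7, 2}: listed pattern). Sum: -54/7.

Key observation: t_0 being -12/7, roots of the ratio polynomials (C = -12/7) are the negated parameters.
Ratio: r(k) = (-1) * (k-7) (k+2) / [(k+10) (k+1)] ; factor over Q: parameters, x = (-1), and C = -12/7.


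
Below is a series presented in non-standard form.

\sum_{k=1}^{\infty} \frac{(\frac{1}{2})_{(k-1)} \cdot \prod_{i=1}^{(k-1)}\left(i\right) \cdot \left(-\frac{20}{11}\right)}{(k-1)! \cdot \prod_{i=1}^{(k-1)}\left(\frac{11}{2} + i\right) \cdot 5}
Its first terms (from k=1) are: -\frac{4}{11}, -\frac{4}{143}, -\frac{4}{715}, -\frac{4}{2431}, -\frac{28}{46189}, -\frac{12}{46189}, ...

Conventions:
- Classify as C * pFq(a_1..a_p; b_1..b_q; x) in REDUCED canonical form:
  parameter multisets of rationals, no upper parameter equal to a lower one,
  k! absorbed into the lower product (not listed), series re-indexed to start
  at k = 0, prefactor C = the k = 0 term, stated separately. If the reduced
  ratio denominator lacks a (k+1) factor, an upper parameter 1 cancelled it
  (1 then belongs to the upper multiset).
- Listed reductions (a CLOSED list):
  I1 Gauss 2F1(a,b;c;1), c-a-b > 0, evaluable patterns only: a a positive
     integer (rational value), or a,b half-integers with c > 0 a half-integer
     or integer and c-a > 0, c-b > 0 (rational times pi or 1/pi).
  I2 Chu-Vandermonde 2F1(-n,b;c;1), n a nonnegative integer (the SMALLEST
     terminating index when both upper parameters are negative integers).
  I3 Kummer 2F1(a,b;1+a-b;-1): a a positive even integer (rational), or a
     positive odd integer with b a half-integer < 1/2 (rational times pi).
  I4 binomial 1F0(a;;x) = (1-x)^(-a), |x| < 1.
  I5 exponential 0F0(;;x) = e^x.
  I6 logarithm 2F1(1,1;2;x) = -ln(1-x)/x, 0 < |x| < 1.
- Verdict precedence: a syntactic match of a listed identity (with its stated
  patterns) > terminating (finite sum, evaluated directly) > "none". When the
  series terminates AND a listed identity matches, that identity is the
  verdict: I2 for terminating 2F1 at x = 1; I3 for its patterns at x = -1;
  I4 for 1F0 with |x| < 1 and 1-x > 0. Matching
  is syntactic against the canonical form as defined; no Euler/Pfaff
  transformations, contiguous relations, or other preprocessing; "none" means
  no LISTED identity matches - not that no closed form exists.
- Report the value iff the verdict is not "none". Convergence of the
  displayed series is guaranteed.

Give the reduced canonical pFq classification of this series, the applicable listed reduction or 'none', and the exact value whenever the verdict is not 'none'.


The tell: t_0 being -\frac{4}{11}, the lower running product (prefactor -4/11) is a rising factorial.
Ratio: r(k) = 1 * (k+\frac{1}{2}) (k+1) / [(k+\frac{13}{2}) (k+1)] - rational in k, leading ratio 1; with t_0 = -\frac{4}{11}, classification follows.

This is -\frac{4}{11} * 2F1(\frac{1}{2}, 1; \frac{13}{2}; 1) in reduced canonical form. Verdict: Gauss's theorem (I1) fires (x = 1: the Gamma ratio telescopes since c-a-b = 5 > 0 and a = 1 in Z>0). Sum: -\frac{2}{5}.


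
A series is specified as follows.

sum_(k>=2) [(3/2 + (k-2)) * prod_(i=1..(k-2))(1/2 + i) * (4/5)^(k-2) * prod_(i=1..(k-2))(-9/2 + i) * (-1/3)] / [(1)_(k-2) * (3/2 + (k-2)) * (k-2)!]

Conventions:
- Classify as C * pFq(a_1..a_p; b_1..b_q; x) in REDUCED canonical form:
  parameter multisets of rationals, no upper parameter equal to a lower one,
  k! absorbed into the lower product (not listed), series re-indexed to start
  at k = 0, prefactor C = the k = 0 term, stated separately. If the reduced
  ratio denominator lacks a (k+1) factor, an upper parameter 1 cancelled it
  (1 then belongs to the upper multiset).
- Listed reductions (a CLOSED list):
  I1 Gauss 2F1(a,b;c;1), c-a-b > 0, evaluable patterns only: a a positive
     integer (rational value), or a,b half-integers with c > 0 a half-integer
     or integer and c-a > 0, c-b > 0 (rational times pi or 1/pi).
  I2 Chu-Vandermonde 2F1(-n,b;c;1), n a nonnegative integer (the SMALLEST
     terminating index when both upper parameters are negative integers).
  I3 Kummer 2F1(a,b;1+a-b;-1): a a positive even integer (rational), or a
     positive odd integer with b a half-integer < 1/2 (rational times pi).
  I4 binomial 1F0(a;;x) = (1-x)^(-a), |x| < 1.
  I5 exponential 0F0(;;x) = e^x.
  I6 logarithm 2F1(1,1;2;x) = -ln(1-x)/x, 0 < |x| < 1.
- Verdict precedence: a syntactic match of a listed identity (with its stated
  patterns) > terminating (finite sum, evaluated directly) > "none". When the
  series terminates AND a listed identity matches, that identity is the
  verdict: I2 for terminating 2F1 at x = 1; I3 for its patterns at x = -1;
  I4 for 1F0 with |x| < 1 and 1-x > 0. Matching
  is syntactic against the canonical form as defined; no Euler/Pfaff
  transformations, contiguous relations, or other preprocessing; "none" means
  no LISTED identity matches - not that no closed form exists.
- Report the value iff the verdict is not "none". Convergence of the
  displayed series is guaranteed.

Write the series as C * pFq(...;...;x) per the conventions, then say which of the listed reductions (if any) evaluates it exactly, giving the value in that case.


Key step: x = (4/5) and the running product (C = -1/3) telescopes to a rising factorial.
Term ratio: r(k) = (4/5) * (k-7/2) (k+3/2) / [(k+1) (k+1)] - rational in k, leading ratio (4/5); with t_0 = -1/3, classification follows.

The series (x = 4/5) is 2F1: upper {-7/2, 3/2}, lower {1}, prefactor -1/3. Verdict: none (x = 4/5): each listed identity misses the multisets {-7/2, 3/2} ; {1}.


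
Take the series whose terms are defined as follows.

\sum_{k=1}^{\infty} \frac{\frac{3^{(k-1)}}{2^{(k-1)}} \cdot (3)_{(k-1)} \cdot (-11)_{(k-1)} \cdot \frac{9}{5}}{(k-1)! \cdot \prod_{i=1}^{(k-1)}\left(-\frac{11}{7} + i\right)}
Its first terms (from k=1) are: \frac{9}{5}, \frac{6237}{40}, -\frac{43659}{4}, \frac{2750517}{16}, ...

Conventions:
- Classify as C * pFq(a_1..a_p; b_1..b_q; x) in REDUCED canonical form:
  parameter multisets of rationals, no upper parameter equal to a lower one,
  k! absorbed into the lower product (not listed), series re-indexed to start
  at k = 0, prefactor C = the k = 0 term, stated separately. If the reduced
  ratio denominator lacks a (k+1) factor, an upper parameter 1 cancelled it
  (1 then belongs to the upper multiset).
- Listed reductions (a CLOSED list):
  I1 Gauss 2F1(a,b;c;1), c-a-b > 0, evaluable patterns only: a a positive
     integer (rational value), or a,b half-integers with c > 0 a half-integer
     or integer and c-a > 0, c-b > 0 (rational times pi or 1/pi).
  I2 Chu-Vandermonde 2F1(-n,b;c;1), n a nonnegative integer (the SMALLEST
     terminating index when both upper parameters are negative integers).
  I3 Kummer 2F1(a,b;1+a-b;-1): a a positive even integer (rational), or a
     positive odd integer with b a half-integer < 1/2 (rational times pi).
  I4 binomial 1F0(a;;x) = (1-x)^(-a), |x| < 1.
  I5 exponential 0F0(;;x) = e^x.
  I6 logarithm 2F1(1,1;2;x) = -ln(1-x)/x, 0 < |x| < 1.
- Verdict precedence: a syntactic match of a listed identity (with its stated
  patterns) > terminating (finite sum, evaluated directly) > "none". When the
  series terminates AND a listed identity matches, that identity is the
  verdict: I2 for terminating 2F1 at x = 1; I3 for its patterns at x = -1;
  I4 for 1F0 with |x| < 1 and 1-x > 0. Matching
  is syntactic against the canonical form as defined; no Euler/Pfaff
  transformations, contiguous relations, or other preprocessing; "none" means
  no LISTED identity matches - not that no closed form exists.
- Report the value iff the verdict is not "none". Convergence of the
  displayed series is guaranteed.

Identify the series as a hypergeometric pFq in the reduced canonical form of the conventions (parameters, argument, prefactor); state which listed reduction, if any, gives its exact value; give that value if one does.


Canonical form: C = \frac{9}{5} times 2F1 with upper {-11, 3}, lower {-\frac{4}{7}}, x = \frac{3}{2}. Verdict: terminating - the sum ends at index 11 because -11 is a negative integer; exact evaluation follows. Its exact value is \frac{4157847001809}{12098908160}.

Key step: t_0 being \frac{9}{5}, the lower running product (C = 9/5, x = 3/2) is a rising factorial.
Term ratio: r(k) = \frac{3}{2} * (k-11) (k+3) / [(k-\frac{4}{7}) (k+1)] - rational in k. x = \frac{3}{2}; t_0 = \frac{9}{5}; negate the roots.


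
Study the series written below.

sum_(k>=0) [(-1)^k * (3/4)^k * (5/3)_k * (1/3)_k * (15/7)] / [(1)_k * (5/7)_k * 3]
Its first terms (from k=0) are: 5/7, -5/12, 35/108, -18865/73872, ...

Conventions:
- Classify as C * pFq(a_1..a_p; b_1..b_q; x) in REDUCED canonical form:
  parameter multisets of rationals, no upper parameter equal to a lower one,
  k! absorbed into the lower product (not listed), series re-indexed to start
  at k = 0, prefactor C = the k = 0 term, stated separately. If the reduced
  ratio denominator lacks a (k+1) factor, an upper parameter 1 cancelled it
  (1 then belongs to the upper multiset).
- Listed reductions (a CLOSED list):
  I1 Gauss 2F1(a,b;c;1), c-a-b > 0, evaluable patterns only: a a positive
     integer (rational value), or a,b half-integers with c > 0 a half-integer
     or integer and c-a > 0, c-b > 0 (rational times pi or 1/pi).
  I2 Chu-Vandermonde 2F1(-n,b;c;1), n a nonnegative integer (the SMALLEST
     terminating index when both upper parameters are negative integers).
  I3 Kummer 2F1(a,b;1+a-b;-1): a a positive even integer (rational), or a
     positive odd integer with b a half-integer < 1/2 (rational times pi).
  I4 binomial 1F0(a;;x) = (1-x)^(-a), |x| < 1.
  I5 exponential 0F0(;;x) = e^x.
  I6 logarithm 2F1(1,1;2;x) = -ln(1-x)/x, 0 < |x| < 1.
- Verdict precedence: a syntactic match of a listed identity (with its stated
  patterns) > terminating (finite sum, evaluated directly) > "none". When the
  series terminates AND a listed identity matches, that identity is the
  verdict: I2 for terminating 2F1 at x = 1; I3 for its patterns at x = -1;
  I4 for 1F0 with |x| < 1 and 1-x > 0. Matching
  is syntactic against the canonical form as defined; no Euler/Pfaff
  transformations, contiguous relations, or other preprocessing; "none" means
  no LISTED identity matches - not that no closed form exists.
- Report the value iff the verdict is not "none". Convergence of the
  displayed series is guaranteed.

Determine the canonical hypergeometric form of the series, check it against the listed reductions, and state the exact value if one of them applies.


Canonical form: C = 5/7 times 2F1 with upper {1/3, 5/3}, lower {5/7}, x = -3/4. Verdict: none. No listed pattern accepts 2F1(1/3, 5/3; 5/7; -3/4).

Key step: t_0 being 5/7, (1)_k (C = 5/7, x = -3/4) is k! itself.
Term ratio: r(k) = (-3/4) * (k+1/3) (k+5/3) / [(k+5/7) (k+1)] - poly over poly, x = (-3/4) from leading terms; C = 5/7 at k = 0.


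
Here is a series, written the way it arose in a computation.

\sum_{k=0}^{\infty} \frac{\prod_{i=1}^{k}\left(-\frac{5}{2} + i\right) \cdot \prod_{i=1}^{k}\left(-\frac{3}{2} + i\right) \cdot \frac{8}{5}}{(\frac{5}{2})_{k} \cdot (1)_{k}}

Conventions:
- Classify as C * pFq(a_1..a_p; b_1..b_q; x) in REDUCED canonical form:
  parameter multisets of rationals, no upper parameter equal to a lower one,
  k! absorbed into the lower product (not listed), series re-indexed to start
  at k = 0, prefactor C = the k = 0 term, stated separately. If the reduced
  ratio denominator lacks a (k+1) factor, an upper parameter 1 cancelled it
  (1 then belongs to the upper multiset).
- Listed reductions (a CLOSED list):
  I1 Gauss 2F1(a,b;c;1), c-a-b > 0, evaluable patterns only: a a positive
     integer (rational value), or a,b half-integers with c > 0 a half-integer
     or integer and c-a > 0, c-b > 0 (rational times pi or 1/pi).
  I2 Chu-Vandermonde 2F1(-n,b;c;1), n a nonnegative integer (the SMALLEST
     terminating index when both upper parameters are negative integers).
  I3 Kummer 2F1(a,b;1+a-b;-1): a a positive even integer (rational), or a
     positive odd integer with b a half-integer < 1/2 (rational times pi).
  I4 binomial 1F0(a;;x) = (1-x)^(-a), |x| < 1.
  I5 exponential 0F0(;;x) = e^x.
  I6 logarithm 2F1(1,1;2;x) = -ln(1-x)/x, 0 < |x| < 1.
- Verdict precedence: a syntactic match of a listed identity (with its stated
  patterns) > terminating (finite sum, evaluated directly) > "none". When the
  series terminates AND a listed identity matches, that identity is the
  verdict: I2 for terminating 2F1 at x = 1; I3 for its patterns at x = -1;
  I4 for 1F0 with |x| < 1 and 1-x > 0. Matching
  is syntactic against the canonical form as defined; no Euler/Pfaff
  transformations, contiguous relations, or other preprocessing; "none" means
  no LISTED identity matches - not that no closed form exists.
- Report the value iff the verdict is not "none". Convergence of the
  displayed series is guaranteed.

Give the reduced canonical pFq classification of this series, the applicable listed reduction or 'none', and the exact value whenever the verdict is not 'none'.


The series (x = 1) is 2F1: upper {-\frac{3}{2}, -\frac{1}{2}}, lower {\frac{5}{2}}, prefactor \frac{8}{5}. Verdict: the half-integer Gauss pattern (I1) applies (x = 1; upper {-\frac{3}{2}, -\frac{1}{2}} half-integers, c = \frac{5}{2} in the evaluable pattern). Hence: \frac{21}{32} \cdot \pi.

Key observation: from the first term \frac{8}{5}: the running product (C = 8/5) telescopes to a rising factorial.
Consecutive-term ratio: r(k) = 1 * (k-\frac{3}{2}) (k-\frac{1}{2}) / [(k+\frac{5}{2}) (k+1)] - rational in k, leading ratio 1; with t_0 = \frac{8}{5}, classification follows.


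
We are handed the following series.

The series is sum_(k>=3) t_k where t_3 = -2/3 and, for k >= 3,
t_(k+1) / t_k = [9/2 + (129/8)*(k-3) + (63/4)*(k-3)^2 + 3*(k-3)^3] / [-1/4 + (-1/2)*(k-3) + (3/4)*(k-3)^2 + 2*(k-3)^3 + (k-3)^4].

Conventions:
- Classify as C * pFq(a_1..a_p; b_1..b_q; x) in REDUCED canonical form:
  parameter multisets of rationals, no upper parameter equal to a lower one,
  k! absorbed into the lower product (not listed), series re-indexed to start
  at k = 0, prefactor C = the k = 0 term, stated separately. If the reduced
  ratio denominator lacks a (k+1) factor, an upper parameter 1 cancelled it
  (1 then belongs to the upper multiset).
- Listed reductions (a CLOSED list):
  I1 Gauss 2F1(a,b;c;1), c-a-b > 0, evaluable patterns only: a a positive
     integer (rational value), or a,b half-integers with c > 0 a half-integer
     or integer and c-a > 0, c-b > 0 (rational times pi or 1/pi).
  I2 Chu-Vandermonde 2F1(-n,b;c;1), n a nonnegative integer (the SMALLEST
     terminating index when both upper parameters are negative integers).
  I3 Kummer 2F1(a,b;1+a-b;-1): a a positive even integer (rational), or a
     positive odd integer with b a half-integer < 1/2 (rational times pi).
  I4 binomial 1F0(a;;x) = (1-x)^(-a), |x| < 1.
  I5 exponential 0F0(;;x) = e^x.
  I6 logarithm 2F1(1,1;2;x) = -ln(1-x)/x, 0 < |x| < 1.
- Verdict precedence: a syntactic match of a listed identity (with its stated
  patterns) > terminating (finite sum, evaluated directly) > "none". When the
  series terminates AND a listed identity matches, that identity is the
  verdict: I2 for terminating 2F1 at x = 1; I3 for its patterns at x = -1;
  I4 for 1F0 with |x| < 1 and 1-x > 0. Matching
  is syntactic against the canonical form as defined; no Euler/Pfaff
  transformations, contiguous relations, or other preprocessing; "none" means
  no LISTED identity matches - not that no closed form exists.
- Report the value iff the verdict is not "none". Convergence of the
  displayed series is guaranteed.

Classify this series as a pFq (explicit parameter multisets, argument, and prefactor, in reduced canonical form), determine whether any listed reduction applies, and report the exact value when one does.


The series (x = 3) is 2F2: upper {3/4, 4}, lower {-1/2, 1}, prefactor -2/3. Verdict: no listed reduction: x = 3 and upper {3/4, 4} fail every I1-I6 pattern.

Structural cue: t_0 = -2/3 here, and factor the ratio over Q (C = -2/3, x = 3): negated roots = parameters.
Step ratio: r(k) = 3 * (k+3/4) (k+4) / [(k-1/2) (k+1) (k+1)] - rational; roots negated = parameters, x = 3, C = -2/3.


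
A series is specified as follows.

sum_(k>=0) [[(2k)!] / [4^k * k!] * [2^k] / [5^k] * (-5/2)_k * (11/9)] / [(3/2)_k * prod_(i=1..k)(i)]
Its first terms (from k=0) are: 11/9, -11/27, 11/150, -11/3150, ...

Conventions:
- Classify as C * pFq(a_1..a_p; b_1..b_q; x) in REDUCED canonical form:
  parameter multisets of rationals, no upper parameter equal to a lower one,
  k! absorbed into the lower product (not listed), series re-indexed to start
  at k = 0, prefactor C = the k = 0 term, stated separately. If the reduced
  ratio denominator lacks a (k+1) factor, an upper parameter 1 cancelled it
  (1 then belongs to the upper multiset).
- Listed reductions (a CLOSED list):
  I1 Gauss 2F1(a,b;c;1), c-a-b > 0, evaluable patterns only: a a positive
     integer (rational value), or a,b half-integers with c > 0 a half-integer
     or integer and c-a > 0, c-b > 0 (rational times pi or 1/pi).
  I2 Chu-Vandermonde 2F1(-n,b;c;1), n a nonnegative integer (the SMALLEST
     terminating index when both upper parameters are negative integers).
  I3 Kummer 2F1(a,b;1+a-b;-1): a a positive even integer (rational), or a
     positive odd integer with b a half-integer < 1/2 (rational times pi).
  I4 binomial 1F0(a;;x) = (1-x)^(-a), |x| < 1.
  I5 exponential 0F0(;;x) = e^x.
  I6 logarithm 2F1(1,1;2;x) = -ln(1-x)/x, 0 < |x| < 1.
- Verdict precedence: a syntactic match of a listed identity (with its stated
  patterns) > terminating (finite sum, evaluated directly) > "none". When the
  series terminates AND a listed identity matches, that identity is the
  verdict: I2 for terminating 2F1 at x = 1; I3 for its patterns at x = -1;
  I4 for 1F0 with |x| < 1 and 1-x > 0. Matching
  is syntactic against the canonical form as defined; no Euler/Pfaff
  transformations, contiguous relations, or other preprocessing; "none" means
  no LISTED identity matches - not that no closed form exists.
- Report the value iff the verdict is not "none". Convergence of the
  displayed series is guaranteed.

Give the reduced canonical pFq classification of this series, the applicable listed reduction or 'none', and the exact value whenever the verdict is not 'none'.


This is 11/9 * 2F1(-5/2, 1/2; 3/2; 2/5) in reduced canonical form. Verdict: none - this 2F1 at x = 2/5 matches no listed pattern, and upper {-5/2, 1/2} holds no stopper.

Key step: with t_0 = 11/9, the (2k)!/(4^k k!) block (C = 11/9) is the Pochhammer (1/2)_k.
Consecutive-term ratio: r(k) = (2/5) * (k-5/2) (k+1/2) / [(k+3/2) (k+1)] - rational in k, leading ratio (2/5); with t_0 = 11/9, classification follows.


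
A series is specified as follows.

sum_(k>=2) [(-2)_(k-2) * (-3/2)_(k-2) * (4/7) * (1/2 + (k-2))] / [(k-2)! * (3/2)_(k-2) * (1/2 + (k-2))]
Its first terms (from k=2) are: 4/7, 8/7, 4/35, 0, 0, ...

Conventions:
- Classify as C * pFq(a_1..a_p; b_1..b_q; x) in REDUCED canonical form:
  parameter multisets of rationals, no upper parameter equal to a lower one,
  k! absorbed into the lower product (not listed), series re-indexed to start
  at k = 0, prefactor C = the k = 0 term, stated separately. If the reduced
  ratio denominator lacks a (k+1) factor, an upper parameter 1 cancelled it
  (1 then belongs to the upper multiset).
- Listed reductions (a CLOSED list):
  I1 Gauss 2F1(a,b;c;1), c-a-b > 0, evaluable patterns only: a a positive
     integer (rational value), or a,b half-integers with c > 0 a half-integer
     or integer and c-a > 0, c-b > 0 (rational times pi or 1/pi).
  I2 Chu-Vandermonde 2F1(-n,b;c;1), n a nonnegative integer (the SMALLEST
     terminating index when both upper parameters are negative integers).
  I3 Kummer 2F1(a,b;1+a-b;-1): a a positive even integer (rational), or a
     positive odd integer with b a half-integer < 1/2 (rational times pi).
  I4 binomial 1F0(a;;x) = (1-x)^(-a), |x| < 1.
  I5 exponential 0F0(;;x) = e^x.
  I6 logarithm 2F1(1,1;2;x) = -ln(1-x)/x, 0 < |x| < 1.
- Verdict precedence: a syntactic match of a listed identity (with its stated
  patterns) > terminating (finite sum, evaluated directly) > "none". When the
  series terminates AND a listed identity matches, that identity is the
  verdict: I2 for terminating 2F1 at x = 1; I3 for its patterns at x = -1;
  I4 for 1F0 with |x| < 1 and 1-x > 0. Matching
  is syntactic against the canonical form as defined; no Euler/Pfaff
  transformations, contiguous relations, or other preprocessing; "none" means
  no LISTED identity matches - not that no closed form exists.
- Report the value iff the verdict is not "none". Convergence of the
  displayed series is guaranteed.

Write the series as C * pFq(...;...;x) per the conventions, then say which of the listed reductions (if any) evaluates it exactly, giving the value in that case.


Classification (C = 4/7): 2F1 with upper {-2, -3/2}, lower {3/2}, argument x = 1. Verdict: Chu-Vandermonde (I2) matches (terminating 2F1 at x = 1 with n = 2, b = -3/2, c = 3/2). Exact value: 64/35.

The tell: t_0 being 4/7, striking the common factor k + 1/2 reduces the term (prefactor 4/7).
Term ratio: r(k) = 1 * (k-2) (k-3/2) / [(k+3/2) (k+1)] - poly over poly, x = 1 from leading terms; C = 4/7 at k = 0.


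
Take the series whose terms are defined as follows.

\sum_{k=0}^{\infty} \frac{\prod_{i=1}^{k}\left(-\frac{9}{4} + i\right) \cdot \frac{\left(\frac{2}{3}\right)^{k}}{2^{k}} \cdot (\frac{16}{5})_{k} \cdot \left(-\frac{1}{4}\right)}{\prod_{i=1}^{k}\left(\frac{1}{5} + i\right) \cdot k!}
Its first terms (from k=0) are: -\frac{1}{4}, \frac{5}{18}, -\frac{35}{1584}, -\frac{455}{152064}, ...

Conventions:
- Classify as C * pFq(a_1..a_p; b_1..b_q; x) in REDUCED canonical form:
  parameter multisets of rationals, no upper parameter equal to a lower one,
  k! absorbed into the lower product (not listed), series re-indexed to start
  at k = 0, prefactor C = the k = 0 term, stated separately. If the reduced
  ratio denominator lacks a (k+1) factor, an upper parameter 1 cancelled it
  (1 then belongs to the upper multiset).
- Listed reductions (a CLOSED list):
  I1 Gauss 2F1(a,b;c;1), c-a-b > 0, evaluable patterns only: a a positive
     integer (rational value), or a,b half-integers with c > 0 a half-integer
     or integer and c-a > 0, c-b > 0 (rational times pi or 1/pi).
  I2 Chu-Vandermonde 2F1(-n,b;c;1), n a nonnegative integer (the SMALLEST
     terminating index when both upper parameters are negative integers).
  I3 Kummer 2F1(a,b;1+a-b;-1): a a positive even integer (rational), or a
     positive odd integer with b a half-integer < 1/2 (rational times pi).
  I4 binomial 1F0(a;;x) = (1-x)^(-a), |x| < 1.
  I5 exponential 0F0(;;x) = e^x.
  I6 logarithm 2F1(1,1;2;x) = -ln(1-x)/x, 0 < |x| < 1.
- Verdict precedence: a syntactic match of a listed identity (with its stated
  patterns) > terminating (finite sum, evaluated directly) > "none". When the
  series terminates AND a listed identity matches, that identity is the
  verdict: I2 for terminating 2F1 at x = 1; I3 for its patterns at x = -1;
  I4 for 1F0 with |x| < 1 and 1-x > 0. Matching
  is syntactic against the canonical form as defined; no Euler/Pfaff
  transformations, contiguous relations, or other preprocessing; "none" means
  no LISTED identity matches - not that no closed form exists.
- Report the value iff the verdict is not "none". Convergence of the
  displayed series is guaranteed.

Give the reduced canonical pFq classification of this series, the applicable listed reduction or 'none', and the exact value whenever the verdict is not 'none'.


x = \frac{1}{3} here; the reduced form reads 2F1, upper {-\frac{5}{4}, \frac{16}{5}}, lower {\frac{6}{5}}, C = -\frac{1}{4}. Verdict: none. A 2F1 with upper {-\frac{5}{4}, \frac{16}{5}} fits none of I1-I6 at x = \frac{1}{3}; the sum runs forever.

Structural cue: t_0 = -\frac{1}{4} here, and the two k-th powers (C = -1/4) combine into one argument.
Ratio: r(k) = \frac{1}{3} * (k-\frac{5}{4}) (k+\frac{16}{5}) / [(k+\frac{6}{5}) (k+1)] - rational in k, leading ratio \frac{1}{3}; with t_0 = -\frac{1}{4}, classification follows.


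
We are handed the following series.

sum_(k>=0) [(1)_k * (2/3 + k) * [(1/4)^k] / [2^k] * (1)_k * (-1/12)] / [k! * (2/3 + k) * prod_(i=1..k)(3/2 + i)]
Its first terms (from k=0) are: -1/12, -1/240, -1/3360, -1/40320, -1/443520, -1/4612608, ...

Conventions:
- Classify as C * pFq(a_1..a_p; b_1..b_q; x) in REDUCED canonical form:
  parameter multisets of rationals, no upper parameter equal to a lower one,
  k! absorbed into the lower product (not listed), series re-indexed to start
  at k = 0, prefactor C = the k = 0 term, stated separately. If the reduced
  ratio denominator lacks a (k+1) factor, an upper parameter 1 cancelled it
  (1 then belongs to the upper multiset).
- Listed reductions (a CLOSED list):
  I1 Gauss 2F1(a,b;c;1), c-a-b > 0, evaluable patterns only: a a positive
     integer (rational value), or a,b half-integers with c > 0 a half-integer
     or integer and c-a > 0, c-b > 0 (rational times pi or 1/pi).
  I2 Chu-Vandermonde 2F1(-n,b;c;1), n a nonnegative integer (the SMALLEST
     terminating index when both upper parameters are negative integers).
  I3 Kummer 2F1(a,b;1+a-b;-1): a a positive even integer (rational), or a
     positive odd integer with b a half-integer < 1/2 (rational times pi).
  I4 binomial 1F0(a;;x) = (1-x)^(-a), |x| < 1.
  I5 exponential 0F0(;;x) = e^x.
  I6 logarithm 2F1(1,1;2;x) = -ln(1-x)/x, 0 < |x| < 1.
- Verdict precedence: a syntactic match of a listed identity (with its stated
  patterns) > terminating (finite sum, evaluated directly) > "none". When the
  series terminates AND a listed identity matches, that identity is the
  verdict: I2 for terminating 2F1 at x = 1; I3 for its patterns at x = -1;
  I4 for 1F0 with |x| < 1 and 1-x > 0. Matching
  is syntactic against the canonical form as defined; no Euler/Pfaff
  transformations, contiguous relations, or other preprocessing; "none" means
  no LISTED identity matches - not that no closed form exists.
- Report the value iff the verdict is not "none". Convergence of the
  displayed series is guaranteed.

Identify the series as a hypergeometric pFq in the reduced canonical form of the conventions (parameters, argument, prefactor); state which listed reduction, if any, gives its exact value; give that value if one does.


With C = -1/12: the canonical form is 2F1(1, 1; 5/2; 1/8). Verdict: none (x = 1/8): each listed identity misses the multisets {1, 1} ; {5/2}.

The tell: x = (1/8) and the lower running product (prefactor -1/12) is a rising factorial.
Ratio: r(k) = (1/8) * (k+1) (k+1) / [(k+5/2) (k+1)] - poly over poly, x = (1/8) from leading terms; C = -1/12 at k = 0.


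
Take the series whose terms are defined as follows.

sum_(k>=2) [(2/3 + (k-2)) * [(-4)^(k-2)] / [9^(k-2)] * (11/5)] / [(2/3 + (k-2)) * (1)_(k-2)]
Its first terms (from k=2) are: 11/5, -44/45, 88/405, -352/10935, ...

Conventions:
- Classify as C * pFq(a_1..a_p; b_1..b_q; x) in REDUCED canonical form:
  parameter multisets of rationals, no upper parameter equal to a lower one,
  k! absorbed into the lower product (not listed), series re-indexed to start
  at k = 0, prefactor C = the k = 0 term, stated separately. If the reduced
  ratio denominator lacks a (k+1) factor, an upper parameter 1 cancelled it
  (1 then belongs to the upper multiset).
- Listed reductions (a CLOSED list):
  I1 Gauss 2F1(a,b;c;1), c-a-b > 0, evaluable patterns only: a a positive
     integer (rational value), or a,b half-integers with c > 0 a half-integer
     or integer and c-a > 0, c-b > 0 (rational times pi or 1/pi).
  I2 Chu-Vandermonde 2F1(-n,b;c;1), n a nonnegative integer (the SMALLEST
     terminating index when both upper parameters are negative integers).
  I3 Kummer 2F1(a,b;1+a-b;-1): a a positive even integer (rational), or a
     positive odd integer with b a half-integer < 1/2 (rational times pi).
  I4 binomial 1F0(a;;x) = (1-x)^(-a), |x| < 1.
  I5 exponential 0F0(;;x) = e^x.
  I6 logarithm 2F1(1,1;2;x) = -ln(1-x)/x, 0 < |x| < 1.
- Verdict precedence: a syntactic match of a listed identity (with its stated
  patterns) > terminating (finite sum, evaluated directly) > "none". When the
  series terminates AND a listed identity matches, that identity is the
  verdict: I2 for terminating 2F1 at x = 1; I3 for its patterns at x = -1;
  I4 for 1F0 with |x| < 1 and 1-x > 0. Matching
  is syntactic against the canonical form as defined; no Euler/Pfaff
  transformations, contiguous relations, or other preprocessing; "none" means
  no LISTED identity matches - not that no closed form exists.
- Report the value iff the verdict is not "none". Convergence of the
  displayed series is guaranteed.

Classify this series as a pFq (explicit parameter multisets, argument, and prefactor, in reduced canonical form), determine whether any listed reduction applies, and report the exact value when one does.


Reduced: x = -4/9, 0F0, upper = {-}, lower = {-}, C = 11/5. Verdict: the I5 exponential reduction matches (the 0F0 exponential series at x = -4/9). Its exact value is (11/5) * e^(-4/9).

Structural cue: from the first term 11/5: the factor k + 2/3 cancels (top and bottom), leaving prefactor 11/5.
Adjacent-term ratio: r(k) = (-4/9) * 1 / [(k+1)] - poly over poly, x = (-4/9) from leading terms; C = 11/5 at k = 0.


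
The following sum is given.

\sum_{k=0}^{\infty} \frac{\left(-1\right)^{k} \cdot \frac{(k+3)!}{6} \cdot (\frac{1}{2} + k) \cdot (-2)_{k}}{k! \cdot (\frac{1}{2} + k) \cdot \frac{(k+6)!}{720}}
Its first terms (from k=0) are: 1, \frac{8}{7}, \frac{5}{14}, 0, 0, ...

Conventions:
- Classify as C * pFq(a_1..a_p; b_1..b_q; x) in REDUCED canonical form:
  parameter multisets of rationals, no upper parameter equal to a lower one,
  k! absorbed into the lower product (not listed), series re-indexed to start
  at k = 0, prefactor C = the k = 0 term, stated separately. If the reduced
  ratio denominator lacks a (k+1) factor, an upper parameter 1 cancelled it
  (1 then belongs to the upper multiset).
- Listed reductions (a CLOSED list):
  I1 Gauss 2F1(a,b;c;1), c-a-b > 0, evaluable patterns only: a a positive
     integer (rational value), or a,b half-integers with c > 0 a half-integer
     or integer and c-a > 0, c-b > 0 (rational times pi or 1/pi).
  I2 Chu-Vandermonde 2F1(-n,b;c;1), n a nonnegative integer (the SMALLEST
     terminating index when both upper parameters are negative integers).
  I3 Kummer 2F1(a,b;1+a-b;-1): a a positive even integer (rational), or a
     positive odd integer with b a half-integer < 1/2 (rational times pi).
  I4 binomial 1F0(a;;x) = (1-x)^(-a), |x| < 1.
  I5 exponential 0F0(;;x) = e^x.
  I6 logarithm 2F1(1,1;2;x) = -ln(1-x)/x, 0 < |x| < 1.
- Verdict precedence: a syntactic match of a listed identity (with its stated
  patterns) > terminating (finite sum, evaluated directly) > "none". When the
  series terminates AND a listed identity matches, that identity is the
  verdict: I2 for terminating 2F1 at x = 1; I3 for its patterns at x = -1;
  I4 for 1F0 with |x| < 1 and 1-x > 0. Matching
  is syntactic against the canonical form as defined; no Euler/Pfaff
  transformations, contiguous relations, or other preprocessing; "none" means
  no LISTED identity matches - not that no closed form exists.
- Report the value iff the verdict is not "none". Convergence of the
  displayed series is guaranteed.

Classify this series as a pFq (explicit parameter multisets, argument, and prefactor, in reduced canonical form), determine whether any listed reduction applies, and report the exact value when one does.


This is 1 * 2F1(-2, 4; 7; -1) in reduced canonical form. Verdict: this is the Kummer evaluation I3 (x = -1; c = 7 equals 1+a-b for upper {-2, 4}: listed pattern). Hence: \frac{5}{2}.

Key observation: with t_0 = 1, the denominator's factorial ratio (C = 1) is a lower Pochhammer.
Adjacent-term ratio: r(k) = -1 * (k-2) (k+4) / [(k+7) (k+1)] - rational in k, leading ratio -1; with t_0 = 1, classification follows.


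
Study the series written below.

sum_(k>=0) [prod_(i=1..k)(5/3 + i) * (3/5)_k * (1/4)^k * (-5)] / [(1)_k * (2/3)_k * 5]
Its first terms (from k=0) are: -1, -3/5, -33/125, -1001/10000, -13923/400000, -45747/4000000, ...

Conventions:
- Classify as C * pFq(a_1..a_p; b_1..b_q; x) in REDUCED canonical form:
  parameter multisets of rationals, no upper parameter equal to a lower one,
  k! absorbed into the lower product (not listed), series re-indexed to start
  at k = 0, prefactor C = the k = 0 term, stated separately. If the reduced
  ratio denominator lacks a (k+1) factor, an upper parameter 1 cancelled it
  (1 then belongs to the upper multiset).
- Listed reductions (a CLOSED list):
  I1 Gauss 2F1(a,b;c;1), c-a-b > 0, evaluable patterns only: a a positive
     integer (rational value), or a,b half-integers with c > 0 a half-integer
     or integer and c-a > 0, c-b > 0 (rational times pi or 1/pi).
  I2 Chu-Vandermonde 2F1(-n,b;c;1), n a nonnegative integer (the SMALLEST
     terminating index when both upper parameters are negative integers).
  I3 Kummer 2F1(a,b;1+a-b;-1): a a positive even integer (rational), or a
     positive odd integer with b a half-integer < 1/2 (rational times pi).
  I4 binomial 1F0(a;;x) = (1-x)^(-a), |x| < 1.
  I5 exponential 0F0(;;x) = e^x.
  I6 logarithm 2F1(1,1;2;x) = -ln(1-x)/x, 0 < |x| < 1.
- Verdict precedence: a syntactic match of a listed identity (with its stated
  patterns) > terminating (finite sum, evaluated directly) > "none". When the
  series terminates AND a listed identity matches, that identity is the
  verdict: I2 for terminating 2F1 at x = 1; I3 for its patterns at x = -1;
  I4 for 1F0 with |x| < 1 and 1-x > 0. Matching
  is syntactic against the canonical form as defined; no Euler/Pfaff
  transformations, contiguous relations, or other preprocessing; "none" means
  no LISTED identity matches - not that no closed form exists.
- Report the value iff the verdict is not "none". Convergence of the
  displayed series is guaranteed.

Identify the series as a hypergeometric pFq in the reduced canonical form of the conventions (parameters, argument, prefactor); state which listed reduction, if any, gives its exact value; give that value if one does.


This is -1 * 2F1(3/5, 8/3; 2/3; 1/4) in reduced canonical form. Verdict: none - this 2F1 at x = 1/4 matches no listed pattern, and upper {3/5, 8/3} holds no stopper.

Structural cue: x = (1/4) and the constant factors (C = -1) combine into one prefactor.
Adjacent-term ratio: r(k) = (1/4) * (k+3/5) (k+8/3) / [(k+2/3) (k+1)] - rational in k, leading ratio (1/4); with t_0 = -1, classification follows.
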